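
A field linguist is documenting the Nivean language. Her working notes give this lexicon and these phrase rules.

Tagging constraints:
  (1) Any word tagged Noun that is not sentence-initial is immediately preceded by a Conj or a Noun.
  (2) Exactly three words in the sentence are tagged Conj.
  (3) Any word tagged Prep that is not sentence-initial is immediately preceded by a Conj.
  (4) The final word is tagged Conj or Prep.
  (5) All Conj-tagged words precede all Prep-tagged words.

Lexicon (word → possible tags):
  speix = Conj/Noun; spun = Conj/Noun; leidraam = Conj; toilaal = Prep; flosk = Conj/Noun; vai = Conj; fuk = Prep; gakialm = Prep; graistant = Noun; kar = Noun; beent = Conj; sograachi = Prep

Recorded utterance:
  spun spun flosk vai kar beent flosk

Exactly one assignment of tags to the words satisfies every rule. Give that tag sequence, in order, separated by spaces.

Noun Noun Noun Conj Noun Conj Conj

Candidates per position — 1:spun {Conj,Noun}; 2:spun {Conj,Noun}; 3:flosk {Conj,Noun}; 4:vai {Conj}; 5:kar {Noun}; 6:beent {Conj}; 7:flosk {Conj,Noun}.
At position 7, choosing Noun makes rule 4 impossible to satisfy; hence Conj.
At position 1, choosing Conj makes rule 2 impossible to satisfy; hence Noun.
At position 2, choosing Conj makes rule 2 impossible to satisfy; hence Noun.
At position 3, choosing Conj makes rule 2 impossible to satisfy; hence Noun.
So the tagging must be: Noun Noun Noun Conj Noun Conj Conj.
Check: rule 1 ok; rule 2 ok; rule 3 ok; rule 4 ok; rule 5 ok.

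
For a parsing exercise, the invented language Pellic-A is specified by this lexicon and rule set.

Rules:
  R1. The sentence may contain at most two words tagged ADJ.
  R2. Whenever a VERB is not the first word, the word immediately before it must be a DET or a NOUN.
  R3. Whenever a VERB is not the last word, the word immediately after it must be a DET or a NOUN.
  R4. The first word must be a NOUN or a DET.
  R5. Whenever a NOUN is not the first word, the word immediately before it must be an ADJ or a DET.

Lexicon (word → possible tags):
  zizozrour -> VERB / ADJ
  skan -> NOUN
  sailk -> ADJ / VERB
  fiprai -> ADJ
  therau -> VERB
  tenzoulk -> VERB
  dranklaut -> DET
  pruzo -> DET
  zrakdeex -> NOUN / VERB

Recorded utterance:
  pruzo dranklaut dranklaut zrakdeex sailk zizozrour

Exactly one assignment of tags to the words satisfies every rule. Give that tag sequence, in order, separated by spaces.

DET DET DET NOUN ADJ ADJ

Candidates per position — 1:pruzo {DET}; 2:dranklaut {DET}; 3:dranklaut {DET}; 4:zrakdeex {NOUN,VERB}; 5:sailk {ADJ,VERB}; 6:zizozrour {VERB,ADJ}.
At position 4, choosing VERB makes rule 3 impossible to satisfy; hence NOUN.
At position 5, choosing VERB makes rule 3 impossible to satisfy; hence ADJ.
At position 6, choosing VERB makes rule 2 impossible to satisfy; hence ADJ.
So the tagging must be: DET DET DET NOUN ADJ ADJ.
Verifying each rule — rule 1 satisfied; rule 2 satisfied; rule 3 satisfied; rule 4 satisfied; rule 5 satisfied.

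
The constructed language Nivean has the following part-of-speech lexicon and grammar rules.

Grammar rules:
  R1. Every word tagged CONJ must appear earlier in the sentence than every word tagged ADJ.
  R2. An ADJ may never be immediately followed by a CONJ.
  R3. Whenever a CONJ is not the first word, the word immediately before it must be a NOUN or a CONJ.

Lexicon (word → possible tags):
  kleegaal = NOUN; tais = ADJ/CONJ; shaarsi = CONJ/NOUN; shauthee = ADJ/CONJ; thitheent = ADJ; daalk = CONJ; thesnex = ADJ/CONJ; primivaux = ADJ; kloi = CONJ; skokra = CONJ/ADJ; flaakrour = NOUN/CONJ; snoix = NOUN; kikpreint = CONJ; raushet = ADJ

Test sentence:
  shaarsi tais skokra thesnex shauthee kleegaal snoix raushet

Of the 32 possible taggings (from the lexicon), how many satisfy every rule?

Candidates per position — 1:shaarsi {CONJ,NOUN}; 2:tais {ADJ,CONJ}; 3:skokra {CONJ,ADJ}; 4:thesnex {ADJ,CONJ}; 5:shauthee {ADJ,CONJ}; 6:kleegaal {NOUN}; 7:snoix {NOUN}; 8:raushet {ADJ}.
There are 32 candidate sequences in total.
Checking each against the rules leaves 10 sequences.
Count = 10.

10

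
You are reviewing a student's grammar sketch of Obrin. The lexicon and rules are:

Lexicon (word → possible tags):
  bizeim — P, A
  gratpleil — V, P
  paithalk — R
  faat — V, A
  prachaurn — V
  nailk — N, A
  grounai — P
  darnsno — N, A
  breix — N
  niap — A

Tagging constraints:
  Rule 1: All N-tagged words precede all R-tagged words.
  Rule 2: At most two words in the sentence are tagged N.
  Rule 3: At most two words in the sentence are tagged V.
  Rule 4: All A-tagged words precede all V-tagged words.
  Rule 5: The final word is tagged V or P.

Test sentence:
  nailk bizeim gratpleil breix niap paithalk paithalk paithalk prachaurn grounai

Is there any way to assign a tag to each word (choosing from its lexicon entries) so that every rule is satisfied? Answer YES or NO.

YES

Candidates per position — 1:nailk {N,A}; 2:bizeim {P,A}; 3:gratpleil {V,P}; 4:breix {N}; 5:niap {A}; 6:paithalk {R}; 7:paithalk {R}; 8:paithalk {R}; 9:prachaurn {V}; 10:grounai {P}.
One satisfying assignment: N A P N A R R R V P.
Check: rule 1 ok; rule 2 ok; rule 3 ok; rule 4 ok; rule 5 ok.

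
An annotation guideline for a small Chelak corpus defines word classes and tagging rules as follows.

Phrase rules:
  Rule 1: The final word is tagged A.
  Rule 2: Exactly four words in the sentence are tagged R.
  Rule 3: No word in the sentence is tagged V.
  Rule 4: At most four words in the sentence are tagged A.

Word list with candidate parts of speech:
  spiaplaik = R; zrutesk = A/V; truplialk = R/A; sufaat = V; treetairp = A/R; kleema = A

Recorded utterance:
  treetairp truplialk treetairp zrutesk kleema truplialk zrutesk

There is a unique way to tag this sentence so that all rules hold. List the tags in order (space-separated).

R R R A A R A

Candidates per position — 1:treetairp {A,R}; 2:truplialk {R,A}; 3:treetairp {A,R}; 4:zrutesk {A,V}; 5:kleema {A}; 6:truplialk {R,A}; 7:zrutesk {A,V}.
Position 1: tagging it A would leave rule 2 unsatisfiable, so it must be R.
Position 2: tagging it A would leave rule 2 unsatisfiable, so it must be R.
Position 3: tagging it A would leave rule 2 unsatisfiable, so it must be R.
Position 4: tagging it V would leave rule 3 unsatisfiable, so it must be A.
Position 6: tagging it A would leave rule 2 unsatisfiable, so it must be R.
Position 7: tagging it V would leave rule 1 unsatisfiable, so it must be A.
So the tagging must be: R R R A A R A.
Verifying each rule — rule 1 satisfied; rule 2 satisfied; rule 3 satisfied; rule 4 satisfied.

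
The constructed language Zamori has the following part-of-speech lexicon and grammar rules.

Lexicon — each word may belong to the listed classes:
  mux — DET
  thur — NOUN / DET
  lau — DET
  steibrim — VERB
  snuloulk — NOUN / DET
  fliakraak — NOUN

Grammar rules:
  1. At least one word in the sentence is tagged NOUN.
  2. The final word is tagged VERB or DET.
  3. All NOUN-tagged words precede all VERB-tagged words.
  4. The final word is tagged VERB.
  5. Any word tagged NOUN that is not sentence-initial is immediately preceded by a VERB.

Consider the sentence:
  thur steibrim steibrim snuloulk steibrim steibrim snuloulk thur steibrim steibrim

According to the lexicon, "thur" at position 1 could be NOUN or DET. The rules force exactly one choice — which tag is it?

Candidates per position — 1:thur {NOUN,DET}; 2:steibrim {VERB}; 3:steibrim {VERB}; 4:snuloulk {NOUN,DET}; 5:steibrim {VERB}; 6:steibrim {VERB}; 7:snuloulk {NOUN,DET}; 8:thur {NOUN,DET}; 9:steibrim {VERB}; 10:steibrim {VERB}.
Position 4: NOUN is ruled out by rule 3; that leaves DET.
Position 7: NOUN is ruled out by rule 3; that leaves DET.
Position 8: NOUN is ruled out by rule 3; that leaves DET.
Position 1: DET is ruled out by rule 1; that leaves NOUN.
So the tagging must be: NOUN VERB VERB DET VERB VERB DET DET VERB VERB.
Verifying each rule — rule 1 holds; rule 2 holds; rule 3 holds; rule 4 holds; rule 5 holds.

NOUN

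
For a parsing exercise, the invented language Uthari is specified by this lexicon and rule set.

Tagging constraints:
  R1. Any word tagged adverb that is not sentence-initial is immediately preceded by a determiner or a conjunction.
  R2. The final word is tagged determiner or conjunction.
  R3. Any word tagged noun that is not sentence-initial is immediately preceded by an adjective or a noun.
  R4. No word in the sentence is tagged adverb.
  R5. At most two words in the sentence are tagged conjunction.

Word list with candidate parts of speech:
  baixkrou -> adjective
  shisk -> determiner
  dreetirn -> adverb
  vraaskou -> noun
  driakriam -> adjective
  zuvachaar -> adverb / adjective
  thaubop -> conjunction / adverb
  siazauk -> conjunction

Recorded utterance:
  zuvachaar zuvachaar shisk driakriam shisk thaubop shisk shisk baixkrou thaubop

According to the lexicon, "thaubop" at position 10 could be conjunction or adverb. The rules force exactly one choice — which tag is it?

Candidates per position — 1:zuvachaar {adverb,adjective}; 2:zuvachaar {adverb,adjective}; 3:shisk {determiner}; 4:driakriam {adjective}; 5:shisk {determiner}; 6:thaubop {conjunction,adverb}; 7:shisk {determiner}; 8:shisk {determiner}; 9:baixkrou {adjective}; 10:thaubop {conjunction,adverb}.
Position 1: tagging it adverb would leave rule 4 unsatisfiable, so it must be adjective.
Position 2: tagging it adverb would leave rule 1 unsatisfiable, so it must be adjective.
Position 6: tagging it adverb would leave rule 4 unsatisfiable, so it must be conjunction.
Position 10: tagging it adverb would leave rule 1 unsatisfiable, so it must be conjunction.
The unique satisfying tagging is: adjective adjective determiner adjective determiner conjunction determiner determiner adjective conjunction.
Checking: rule 1 ok; rule 2 ok; rule 3 ok; rule 4 ok; rule 5 ok.

conjunction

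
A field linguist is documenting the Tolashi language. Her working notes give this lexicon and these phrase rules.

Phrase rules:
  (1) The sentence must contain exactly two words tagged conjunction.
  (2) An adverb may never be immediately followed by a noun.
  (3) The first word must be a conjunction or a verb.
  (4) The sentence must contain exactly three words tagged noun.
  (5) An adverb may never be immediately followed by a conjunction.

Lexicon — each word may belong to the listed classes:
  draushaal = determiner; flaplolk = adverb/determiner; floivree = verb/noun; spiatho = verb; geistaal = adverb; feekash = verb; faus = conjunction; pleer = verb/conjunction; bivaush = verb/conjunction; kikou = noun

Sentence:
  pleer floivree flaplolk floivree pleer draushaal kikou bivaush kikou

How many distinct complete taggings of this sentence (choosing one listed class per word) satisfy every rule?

Candidates per position — 1:pleer {verb,conjunction}; 2:floivree {verb,noun}; 3:flaplolk {adverb,determiner}; 4:floivree {verb,noun}; 5:pleer {verb,conjunction}; 6:draushaal {determiner}; 7:kikou {noun}; 8:bivaush {verb,conjunction}; 9:kikou {noun}.
There are 64 candidate sequences in total.
Checking each against the rules leaves 9 sequences.
Count = 9.

9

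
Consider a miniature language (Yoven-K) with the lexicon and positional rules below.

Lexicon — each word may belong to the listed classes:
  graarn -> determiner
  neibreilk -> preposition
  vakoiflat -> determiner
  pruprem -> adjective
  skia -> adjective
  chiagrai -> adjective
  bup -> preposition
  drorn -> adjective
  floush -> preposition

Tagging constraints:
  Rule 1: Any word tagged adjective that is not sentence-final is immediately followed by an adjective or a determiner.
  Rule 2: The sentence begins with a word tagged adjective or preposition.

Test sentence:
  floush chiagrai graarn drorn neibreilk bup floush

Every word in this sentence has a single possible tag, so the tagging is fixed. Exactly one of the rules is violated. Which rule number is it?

1

Fixed tagging: preposition adjective determiner adjective preposition preposition preposition.
Checking each rule: R1 ✗, R2 ✓.
Only rule 1 fails.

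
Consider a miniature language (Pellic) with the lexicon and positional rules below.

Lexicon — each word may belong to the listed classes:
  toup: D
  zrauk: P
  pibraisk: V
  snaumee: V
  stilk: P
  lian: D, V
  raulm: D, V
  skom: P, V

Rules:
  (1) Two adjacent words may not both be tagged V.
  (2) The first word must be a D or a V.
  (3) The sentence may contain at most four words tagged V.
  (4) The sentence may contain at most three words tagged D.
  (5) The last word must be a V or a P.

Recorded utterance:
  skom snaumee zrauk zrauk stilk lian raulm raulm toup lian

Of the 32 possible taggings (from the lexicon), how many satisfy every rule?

Candidates per position — 1:skom {P,V}; 2:snaumee {V}; 3:zrauk {P}; 4:zrauk {P}; 5:stilk {P}; 6:lian {D,V}; 7:raulm {D,V}; 8:raulm {D,V}; 9:toup {D}; 10:lian {D,V}.
There are 32 candidate sequences in total.
Every candidate sequence violates at least one rule; no consistent tagging exists.
Count = 0.

0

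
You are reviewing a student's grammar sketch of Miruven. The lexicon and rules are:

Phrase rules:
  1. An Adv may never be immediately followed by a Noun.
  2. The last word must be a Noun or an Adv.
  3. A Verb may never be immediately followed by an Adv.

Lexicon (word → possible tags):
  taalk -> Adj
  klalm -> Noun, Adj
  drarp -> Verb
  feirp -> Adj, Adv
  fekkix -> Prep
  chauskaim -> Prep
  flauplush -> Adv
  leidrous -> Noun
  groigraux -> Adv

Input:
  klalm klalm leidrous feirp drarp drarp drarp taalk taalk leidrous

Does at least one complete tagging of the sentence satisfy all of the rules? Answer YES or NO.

YES

Candidates per position — 1:klalm {Noun,Adj}; 2:klalm {Noun,Adj}; 3:leidrous {Noun}; 4:feirp {Adj,Adv}; 5:drarp {Verb}; 6:drarp {Verb}; 7:drarp {Verb}; 8:taalk {Adj}; 9:taalk {Adj}; 10:leidrous {Noun}.
One satisfying assignment: Adj Noun Noun Adv Verb Verb Verb Adj Adj Noun.
Checking: rule 1 holds; rule 2 holds; rule 3 holds.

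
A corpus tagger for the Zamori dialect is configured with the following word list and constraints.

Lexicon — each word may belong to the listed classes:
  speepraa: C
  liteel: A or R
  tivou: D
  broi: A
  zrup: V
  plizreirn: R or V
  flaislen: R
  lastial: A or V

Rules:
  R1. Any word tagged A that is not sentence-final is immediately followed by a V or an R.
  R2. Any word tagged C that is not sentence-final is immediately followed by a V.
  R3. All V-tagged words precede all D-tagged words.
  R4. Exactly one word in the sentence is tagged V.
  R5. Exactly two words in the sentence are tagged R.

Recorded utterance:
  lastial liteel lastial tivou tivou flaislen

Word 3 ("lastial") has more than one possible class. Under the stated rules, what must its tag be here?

V

Candidates per position — 1:lastial {A,V}; 2:liteel {A,R}; 3:lastial {A,V}; 4:tivou {D}; 5:tivou {D}; 6:flaislen {R}.
Position 2: tagging it A would leave rule 5 unsatisfiable, so it must be R.
Position 3: tagging it A would leave rule 1 unsatisfiable, so it must be V.
Position 1: tagging it V would leave rule 4 unsatisfiable, so it must be A.
That leaves exactly one tagging: A R V D D R.
Check: rule 1 ✓; rule 2 ✓; rule 3 ✓; rule 4 ✓; rule 5 ✓.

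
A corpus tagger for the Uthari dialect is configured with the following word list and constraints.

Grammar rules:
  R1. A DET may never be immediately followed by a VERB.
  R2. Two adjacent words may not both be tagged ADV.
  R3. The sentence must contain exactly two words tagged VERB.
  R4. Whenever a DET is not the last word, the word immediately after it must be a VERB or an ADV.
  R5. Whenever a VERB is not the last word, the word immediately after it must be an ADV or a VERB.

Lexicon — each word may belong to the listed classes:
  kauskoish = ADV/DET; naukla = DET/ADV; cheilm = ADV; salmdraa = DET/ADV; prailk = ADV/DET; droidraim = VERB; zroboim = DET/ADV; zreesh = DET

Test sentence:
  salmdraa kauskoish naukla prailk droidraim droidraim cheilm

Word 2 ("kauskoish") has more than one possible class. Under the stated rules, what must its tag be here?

Candidates per position — 1:salmdraa {DET,ADV}; 2:kauskoish {ADV,DET}; 3:naukla {DET,ADV}; 4:prailk {ADV,DET}; 5:droidraim {VERB}; 6:droidraim {VERB}; 7:cheilm {ADV}.
Word 4 cannot be DET — rule 1 would then fail for every completion. It is ADV.
Word 3 cannot be ADV — rule 2 would then fail for every completion. It is DET.
Word 2 cannot be DET — rule 4 would then fail for every completion. It is ADV.
Word 1 cannot be ADV — rule 2 would then fail for every completion. It is DET.
The only consistent sequence is: DET ADV DET ADV VERB VERB ADV.
Rule-by-rule: rule 1 holds; rule 2 holds; rule 3 holds; rule 4 holds; rule 5 holds.

ADV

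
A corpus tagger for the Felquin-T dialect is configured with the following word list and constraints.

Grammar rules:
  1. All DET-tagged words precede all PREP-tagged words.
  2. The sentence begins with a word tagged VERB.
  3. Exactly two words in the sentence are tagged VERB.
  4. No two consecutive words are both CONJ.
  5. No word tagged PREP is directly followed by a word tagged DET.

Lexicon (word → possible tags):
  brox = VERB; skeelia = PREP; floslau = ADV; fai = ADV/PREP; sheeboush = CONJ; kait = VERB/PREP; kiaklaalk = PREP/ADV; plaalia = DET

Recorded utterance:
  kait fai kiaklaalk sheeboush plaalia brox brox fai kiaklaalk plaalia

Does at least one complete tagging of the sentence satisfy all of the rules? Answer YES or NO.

Candidates per position — 1:kait {VERB,PREP}; 2:fai {ADV,PREP}; 3:kiaklaalk {PREP,ADV}; 4:sheeboush {CONJ}; 5:plaalia {DET}; 6:brox {VERB}; 7:brox {VERB}; 8:fai {ADV,PREP}; 9:kiaklaalk {PREP,ADV}; 10:plaalia {DET}.
Every candidate sequence violates at least one rule; no consistent tagging exists.

NO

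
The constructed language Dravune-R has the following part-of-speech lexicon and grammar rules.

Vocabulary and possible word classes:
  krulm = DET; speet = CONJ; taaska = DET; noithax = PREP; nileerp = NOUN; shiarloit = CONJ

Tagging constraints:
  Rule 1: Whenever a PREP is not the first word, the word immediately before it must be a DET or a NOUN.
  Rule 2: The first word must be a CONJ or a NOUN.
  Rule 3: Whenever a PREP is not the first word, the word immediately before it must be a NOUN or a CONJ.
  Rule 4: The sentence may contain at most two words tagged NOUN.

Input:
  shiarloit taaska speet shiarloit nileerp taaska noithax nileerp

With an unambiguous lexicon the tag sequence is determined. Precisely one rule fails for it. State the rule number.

Fixed tagging: CONJ DET CONJ CONJ NOUN DET PREP NOUN.
Checking each rule: R1 pass, R2 pass, R3 fail, R4 pass.
Only rule 3 fails.

3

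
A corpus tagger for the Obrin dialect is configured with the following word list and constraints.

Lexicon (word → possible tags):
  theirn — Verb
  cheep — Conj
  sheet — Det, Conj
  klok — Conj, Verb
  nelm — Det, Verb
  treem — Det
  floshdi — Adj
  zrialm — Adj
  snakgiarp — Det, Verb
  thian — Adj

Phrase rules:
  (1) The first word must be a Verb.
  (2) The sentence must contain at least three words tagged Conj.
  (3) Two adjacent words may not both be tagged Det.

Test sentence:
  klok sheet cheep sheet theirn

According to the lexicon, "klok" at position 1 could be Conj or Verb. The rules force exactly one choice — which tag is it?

Candidates per position — 1:klok {Conj,Verb}; 2:sheet {Det,Conj}; 3:cheep {Conj}; 4:sheet {Det,Conj}; 5:theirn {Verb}.
Position 1: Conj is ruled out by rule 1; that leaves Verb.
Position 2: Det is ruled out by rule 2; that leaves Conj.
Position 4: Det is ruled out by rule 2; that leaves Conj.
The only consistent sequence is: Verb Conj Conj Conj Verb.
Checking: rule 1 holds; rule 2 holds; rule 3 holds.

Verb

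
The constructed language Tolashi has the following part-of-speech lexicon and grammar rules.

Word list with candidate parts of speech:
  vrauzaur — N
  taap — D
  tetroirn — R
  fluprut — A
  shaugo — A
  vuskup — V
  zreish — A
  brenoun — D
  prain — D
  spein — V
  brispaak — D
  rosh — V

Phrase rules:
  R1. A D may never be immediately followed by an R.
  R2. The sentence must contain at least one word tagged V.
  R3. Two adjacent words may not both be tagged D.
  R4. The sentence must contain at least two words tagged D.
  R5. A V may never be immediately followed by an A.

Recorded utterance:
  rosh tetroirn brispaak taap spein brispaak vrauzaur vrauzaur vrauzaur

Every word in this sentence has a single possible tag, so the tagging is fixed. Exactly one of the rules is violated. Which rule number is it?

3

Fixed tagging: V R D D V D N N N.
Checking each rule: R1 ok, R2 ok, R3 fails, R4 ok, R5 ok.
Only rule 3 fails.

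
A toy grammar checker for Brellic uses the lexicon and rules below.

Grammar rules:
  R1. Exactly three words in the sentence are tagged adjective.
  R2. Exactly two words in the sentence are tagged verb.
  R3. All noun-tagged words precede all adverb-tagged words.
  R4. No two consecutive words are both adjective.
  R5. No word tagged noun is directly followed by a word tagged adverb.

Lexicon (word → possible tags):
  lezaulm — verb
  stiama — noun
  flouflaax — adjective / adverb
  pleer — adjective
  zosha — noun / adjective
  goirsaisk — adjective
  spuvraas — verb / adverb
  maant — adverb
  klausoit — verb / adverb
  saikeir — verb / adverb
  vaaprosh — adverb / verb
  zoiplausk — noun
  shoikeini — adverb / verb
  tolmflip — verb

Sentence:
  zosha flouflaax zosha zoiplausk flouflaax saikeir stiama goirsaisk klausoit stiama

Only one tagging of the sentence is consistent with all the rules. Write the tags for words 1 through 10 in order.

noun adjective noun noun adjective verb noun adjective verb noun

Candidates per position — 1:zosha {noun,adjective}; 2:flouflaax {adjective,adverb}; 3:zosha {noun,adjective}; 4:zoiplausk {noun}; 5:flouflaax {adjective,adverb}; 6:saikeir {verb,adverb}; 7:stiama {noun}; 8:goirsaisk {adjective}; 9:klausoit {verb,adverb}; 10:stiama {noun}.
At position 2, choosing adverb makes rule 3 impossible to satisfy; hence adjective.
At position 3, choosing adjective makes rule 4 impossible to satisfy; hence noun.
At position 5, choosing adverb makes rule 3 impossible to satisfy; hence adjective.
At position 6, choosing adverb makes rule 2 impossible to satisfy; hence verb.
At position 9, choosing adverb makes rule 2 impossible to satisfy; hence verb.
At position 1, choosing adjective makes rule 1 impossible to satisfy; hence noun.
That leaves exactly one tagging: noun adjective noun noun adjective verb noun adjective verb noun.
Rule-by-rule: rule 1 ✓; rule 2 ✓; rule 3 ✓; rule 4 ✓; rule 5 ✓.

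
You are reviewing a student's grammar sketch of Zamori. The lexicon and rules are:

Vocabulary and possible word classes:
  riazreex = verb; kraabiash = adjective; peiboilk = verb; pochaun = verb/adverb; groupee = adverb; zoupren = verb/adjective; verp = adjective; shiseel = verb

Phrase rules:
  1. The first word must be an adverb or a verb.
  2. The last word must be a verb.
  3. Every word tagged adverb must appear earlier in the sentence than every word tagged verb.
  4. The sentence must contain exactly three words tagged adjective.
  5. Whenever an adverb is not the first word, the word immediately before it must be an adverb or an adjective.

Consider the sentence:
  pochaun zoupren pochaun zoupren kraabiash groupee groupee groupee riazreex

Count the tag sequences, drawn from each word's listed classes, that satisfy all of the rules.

1

Candidates per position — 1:pochaun {verb,adverb}; 2:zoupren {verb,adjective}; 3:pochaun {verb,adverb}; 4:zoupren {verb,adjective}; 5:kraabiash {adjective}; 6:groupee {adverb}; 7:groupee {adverb}; 8:groupee {adverb}; 9:riazreex {verb}.
There are 16 candidate sequences in total.
The sequences that satisfy every rule: adverb adjective adverb adjective adjective adverb adverb adverb verb.
Count = 1.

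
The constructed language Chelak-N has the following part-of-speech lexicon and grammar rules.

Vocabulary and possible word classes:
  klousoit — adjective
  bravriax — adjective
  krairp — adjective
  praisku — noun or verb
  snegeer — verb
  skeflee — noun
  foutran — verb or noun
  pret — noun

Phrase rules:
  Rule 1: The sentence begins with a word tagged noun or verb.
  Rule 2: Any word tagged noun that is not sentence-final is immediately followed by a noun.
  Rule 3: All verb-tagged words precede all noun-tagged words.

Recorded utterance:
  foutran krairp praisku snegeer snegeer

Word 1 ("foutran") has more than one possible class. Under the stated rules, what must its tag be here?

verb

Candidates per position — 1:foutran {verb,noun}; 2:krairp {adjective}; 3:praisku {noun,verb}; 4:snegeer {verb}; 5:snegeer {verb}.
Position 1: tagging it noun would leave rule 2 unsatisfiable, so it must be verb.
Position 3: tagging it noun would leave rule 2 unsatisfiable, so it must be verb.
That leaves exactly one tagging: verb adjective verb verb verb.
Verifying each rule — rule 1 satisfied; rule 2 satisfied; rule 3 satisfied.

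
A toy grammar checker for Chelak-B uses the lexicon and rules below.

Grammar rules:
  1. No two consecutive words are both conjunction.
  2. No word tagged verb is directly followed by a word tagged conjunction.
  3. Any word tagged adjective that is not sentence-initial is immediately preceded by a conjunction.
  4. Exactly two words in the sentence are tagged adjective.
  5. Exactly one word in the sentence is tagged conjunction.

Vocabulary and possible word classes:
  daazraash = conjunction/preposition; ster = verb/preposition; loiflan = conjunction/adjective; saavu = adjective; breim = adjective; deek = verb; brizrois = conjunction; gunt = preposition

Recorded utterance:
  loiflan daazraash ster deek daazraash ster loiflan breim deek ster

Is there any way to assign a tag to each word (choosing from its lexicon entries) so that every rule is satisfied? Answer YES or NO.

YES

Candidates per position — 1:loiflan {conjunction,adjective}; 2:daazraash {conjunction,preposition}; 3:ster {verb,preposition}; 4:deek {verb}; 5:daazraash {conjunction,preposition}; 6:ster {verb,preposition}; 7:loiflan {conjunction,adjective}; 8:breim {adjective}; 9:deek {verb}; 10:ster {verb,preposition}.
One satisfying assignment: adjective preposition preposition verb preposition preposition conjunction adjective verb preposition.
Verifying each rule — rule 1 ok; rule 2 ok; rule 3 ok; rule 4 ok; rule 5 ok.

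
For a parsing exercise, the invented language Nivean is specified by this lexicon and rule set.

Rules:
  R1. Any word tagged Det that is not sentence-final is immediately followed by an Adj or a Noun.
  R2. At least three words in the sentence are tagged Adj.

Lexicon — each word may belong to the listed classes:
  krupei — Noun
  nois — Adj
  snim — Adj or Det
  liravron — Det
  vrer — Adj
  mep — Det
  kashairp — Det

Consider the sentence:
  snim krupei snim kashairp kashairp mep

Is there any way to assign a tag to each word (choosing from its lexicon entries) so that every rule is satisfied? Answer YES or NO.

Candidates per position — 1:snim {Adj,Det}; 2:krupei {Noun}; 3:snim {Adj,Det}; 4:kashairp {Det}; 5:kashairp {Det}; 6:mep {Det}.
Rule 1 cannot be satisfied by any choice of tags from the lexicon.
So there is no consistent tagging.

NO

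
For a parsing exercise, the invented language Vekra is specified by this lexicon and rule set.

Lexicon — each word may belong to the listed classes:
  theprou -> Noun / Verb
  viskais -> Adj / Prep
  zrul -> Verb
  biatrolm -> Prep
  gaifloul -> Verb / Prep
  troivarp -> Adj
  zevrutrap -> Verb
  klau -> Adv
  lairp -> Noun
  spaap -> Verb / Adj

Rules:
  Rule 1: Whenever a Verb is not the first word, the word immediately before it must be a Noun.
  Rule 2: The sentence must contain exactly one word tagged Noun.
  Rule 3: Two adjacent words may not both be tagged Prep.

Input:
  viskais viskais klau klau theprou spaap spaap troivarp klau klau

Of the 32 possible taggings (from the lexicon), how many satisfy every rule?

Candidates per position — 1:viskais {Adj,Prep}; 2:viskais {Adj,Prep}; 3:klau {Adv}; 4:klau {Adv}; 5:theprou {Noun,Verb}; 6:spaap {Verb,Adj}; 7:spaap {Verb,Adj}; 8:troivarp {Adj}; 9:klau {Adv}; 10:klau {Adv}.
There are 32 candidate sequences in total.
Checking each against the rules leaves 6 sequences.
Count = 6.

6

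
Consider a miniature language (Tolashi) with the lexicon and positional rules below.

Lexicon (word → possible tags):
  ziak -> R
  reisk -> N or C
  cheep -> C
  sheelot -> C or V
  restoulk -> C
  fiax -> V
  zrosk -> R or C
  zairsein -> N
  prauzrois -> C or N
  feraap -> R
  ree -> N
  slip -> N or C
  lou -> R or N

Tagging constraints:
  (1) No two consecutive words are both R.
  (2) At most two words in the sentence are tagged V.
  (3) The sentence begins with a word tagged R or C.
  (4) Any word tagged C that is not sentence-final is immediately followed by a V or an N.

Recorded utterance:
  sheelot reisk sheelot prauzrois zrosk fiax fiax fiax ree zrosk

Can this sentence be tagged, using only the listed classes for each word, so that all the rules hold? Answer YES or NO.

Candidates per position — 1:sheelot {C,V}; 2:reisk {N,C}; 3:sheelot {C,V}; 4:prauzrois {C,N}; 5:zrosk {R,C}; 6:fiax {V}; 7:fiax {V}; 8:fiax {V}; 9:ree {N}; 10:zrosk {R,C}.
Rule 2 cannot be satisfied by any choice of tags from the lexicon.
So there is no consistent tagging.

NO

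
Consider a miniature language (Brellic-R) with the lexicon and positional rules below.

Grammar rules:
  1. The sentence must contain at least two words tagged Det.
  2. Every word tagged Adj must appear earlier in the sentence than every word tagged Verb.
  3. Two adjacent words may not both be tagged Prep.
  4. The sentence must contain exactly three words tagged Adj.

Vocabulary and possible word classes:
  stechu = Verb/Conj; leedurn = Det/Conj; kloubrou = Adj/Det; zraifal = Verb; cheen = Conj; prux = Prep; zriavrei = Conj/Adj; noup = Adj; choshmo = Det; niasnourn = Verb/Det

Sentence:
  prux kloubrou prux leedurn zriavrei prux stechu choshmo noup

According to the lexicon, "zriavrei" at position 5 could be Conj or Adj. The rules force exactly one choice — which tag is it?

Adj

Candidates per position — 1:prux {Prep}; 2:kloubrou {Adj,Det}; 3:prux {Prep}; 4:leedurn {Det,Conj}; 5:zriavrei {Conj,Adj}; 6:prux {Prep}; 7:stechu {Verb,Conj}; 8:choshmo {Det}; 9:noup {Adj}.
Position 2: tagging it Det would leave rule 4 unsatisfiable, so it must be Adj.
Position 4: tagging it Conj would leave rule 1 unsatisfiable, so it must be Det.
Position 5: tagging it Conj would leave rule 4 unsatisfiable, so it must be Adj.
Position 7: tagging it Verb would leave rule 2 unsatisfiable, so it must be Conj.
The only consistent sequence is: Prep Adj Prep Det Adj Prep Conj Det Adj.
Verifying each rule — rule 1 ok; rule 2 ok; rule 3 ok; rule 4 ok.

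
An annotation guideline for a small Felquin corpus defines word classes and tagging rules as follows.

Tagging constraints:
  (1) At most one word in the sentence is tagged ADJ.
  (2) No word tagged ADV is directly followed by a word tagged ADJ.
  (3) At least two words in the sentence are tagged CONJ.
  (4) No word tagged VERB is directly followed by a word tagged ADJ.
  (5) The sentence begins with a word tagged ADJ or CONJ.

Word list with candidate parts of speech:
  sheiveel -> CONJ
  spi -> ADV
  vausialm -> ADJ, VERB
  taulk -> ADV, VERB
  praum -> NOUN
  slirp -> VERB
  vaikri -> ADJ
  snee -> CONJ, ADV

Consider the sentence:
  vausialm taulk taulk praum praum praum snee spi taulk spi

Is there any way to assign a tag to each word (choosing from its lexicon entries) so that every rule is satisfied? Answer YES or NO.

Candidates per position — 1:vausialm {ADJ,VERB}; 2:taulk {ADV,VERB}; 3:taulk {ADV,VERB}; 4:praum {NOUN}; 5:praum {NOUN}; 6:praum {NOUN}; 7:snee {CONJ,ADV}; 8:spi {ADV}; 9:taulk {ADV,VERB}; 10:spi {ADV}.
Rule 3 cannot be satisfied by any choice of tags from the lexicon.
So there is no consistent tagging.

NO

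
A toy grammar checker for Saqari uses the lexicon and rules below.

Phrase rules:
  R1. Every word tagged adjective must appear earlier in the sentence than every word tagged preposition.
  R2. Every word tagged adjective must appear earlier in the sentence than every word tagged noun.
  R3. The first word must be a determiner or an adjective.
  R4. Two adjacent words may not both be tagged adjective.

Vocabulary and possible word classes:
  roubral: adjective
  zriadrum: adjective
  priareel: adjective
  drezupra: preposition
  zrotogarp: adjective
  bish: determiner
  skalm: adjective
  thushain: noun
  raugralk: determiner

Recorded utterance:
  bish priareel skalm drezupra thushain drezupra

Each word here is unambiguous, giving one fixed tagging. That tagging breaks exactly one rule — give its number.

4

Fixed tagging: determiner adjective adjective preposition noun preposition.
Rule check: R1 holds, R2 holds, R3 holds, R4 violated.
Only rule 4 fails.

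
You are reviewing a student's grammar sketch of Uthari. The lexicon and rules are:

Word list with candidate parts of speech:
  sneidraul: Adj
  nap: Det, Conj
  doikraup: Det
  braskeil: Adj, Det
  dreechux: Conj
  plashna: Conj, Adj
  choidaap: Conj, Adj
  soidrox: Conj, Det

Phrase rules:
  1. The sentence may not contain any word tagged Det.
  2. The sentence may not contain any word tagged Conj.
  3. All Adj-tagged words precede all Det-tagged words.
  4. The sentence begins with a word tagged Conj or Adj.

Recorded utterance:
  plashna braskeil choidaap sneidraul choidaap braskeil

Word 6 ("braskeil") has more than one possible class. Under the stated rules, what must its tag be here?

Candidates per position — 1:plashna {Conj,Adj}; 2:braskeil {Adj,Det}; 3:choidaap {Conj,Adj}; 4:sneidraul {Adj}; 5:choidaap {Conj,Adj}; 6:braskeil {Adj,Det}.
At position 1, choosing Conj makes rule 2 impossible to satisfy; hence Adj.
At position 2, choosing Det makes rule 1 impossible to satisfy; hence Adj.
At position 3, choosing Conj makes rule 2 impossible to satisfy; hence Adj.
At position 5, choosing Conj makes rule 2 impossible to satisfy; hence Adj.
At position 6, choosing Det makes rule 1 impossible to satisfy; hence Adj.
That leaves exactly one tagging: Adj Adj Adj Adj Adj Adj.
Rule-by-rule: rule 1 ok; rule 2 ok; rule 3 ok; rule 4 ok.

Adj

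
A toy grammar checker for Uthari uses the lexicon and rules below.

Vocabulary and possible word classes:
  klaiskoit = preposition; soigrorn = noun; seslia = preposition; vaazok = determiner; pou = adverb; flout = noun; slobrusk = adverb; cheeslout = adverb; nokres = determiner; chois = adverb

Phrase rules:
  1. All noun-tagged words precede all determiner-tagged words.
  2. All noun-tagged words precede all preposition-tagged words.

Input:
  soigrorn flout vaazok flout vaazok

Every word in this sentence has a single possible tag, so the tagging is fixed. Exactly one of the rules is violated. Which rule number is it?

Fixed tagging: noun noun determiner noun determiner.
Applying the rules: R1 ✗, R2 ✓.
Only rule 1 fails.

1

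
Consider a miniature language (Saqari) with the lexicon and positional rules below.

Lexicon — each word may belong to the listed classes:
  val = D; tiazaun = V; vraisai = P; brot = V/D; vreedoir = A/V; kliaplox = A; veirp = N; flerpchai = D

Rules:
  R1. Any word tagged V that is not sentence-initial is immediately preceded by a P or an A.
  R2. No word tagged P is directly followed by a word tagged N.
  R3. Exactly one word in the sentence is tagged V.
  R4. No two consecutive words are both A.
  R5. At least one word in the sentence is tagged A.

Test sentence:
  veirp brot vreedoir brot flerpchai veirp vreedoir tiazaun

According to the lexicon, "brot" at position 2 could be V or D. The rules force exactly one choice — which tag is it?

Candidates per position — 1:veirp {N}; 2:brot {V,D}; 3:vreedoir {A,V}; 4:brot {V,D}; 5:flerpchai {D}; 6:veirp {N}; 7:vreedoir {A,V}; 8:tiazaun {V}.
Position 2: V is ruled out by rule 1; that leaves D.
Position 3: V is ruled out by rule 1; that leaves A.
Position 4: V is ruled out by rule 3; that leaves D.
Position 7: V is ruled out by rule 1; that leaves A.
The only consistent sequence is: N D A D D N A V.
Checking: rule 1 satisfied; rule 2 satisfied; rule 3 satisfied; rule 4 satisfied; rule 5 satisfied.

D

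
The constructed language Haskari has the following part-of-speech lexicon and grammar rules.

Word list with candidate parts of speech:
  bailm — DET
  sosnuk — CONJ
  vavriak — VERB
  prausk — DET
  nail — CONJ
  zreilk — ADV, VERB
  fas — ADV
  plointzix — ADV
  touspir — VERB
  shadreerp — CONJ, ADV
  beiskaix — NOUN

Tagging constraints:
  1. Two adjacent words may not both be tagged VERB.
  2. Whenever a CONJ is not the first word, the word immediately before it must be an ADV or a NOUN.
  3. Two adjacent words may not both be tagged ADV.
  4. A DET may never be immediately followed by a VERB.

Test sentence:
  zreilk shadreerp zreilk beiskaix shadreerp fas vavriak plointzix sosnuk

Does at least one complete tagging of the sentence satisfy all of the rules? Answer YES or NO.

YES

Candidates per position — 1:zreilk {ADV,VERB}; 2:shadreerp {CONJ,ADV}; 3:zreilk {ADV,VERB}; 4:beiskaix {NOUN}; 5:shadreerp {CONJ,ADV}; 6:fas {ADV}; 7:vavriak {VERB}; 8:plointzix {ADV}; 9:sosnuk {CONJ}.
One satisfying assignment: ADV CONJ ADV NOUN CONJ ADV VERB ADV CONJ.
Rule-by-rule: rule 1 ok; rule 2 ok; rule 3 ok; rule 4 ok.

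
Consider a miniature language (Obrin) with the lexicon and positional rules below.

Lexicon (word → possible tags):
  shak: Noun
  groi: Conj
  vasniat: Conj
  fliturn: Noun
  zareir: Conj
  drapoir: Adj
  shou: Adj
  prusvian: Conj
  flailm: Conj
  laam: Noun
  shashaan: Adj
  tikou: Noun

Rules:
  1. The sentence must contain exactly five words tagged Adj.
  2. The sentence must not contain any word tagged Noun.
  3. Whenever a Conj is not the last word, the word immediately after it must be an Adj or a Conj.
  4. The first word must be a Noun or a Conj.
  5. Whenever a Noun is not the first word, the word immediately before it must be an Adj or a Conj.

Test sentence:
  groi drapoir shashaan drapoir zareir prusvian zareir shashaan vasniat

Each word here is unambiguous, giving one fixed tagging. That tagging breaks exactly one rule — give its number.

1

Fixed tagging: Conj Adj Adj Adj Conj Conj Conj Adj Conj.
Applying the rules: R1 violated, R2 holds, R3 holds, R4 holds, R5 holds.
Only rule 1 fails.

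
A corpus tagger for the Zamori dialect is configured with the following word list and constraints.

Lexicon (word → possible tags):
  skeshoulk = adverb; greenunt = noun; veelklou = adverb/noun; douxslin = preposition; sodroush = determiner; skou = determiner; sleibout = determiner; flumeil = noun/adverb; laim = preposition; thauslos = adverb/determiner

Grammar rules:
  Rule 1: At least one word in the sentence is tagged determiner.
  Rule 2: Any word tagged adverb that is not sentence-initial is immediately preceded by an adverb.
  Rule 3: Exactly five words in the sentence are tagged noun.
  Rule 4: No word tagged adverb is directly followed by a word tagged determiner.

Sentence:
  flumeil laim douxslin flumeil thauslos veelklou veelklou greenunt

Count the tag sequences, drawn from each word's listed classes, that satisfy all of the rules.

Candidates per position — 1:flumeil {noun,adverb}; 2:laim {preposition}; 3:douxslin {preposition}; 4:flumeil {noun,adverb}; 5:thauslos {adverb,determiner}; 6:veelklou {adverb,noun}; 7:veelklou {adverb,noun}; 8:greenunt {noun}.
There are 32 candidate sequences in total.
The sequences that satisfy every rule: noun preposition preposition noun determiner noun noun noun.
Count = 1.

1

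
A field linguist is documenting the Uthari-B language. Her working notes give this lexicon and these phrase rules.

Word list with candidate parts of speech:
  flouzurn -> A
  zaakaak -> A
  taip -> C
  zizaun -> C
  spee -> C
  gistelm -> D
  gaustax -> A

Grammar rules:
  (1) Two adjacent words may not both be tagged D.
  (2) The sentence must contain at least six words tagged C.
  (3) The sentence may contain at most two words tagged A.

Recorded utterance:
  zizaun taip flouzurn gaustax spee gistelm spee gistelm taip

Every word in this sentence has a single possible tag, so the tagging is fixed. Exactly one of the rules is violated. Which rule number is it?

2

Fixed tagging: C C A A C D C D C.
Rule check: R1 holds, R2 violated, R3 holds.
Only rule 2 fails.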